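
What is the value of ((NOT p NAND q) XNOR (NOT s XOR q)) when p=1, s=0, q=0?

Substituting: ((NOT 1 NAND 0) XNOR (NOT 0 XOR 0))
= 1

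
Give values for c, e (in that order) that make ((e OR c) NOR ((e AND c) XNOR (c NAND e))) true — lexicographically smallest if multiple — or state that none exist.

c=0, e=0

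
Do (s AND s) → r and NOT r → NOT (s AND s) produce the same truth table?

Yes, Contrapositive is always equivalent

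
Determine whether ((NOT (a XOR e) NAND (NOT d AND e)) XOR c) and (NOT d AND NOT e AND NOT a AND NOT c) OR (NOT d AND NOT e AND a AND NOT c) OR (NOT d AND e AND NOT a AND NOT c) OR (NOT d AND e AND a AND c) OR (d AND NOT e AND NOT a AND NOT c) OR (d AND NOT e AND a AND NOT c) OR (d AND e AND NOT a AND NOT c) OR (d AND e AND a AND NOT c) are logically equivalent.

Yes, they are equivalent — the two output columns agree on all 16 assignments:
d | e | a | c | Expression 1 | Expression 2
-------------------------------------------
0 | 0 | 0 | 0 | 1 | 1
0 | 0 | 0 | 1 | 0 | 0
0 | 0 | 1 | 0 | 1 | 1
0 | 0 | 1 | 1 | 0 | 0
0 | 1 | 0 | 0 | 1 | 1
0 | 1 | 0 | 1 | 0 | 0
0 | 1 | 1 | 0 | 0 | 0
0 | 1 | 1 | 1 | 1 | 1
1 | 0 | 0 | 0 | 1 | 1
1 | 0 | 0 | 1 | 0 | 0
1 | 0 | 1 | 0 | 1 | 1
1 | 0 | 1 | 1 | 0 | 0
1 | 1 | 0 | 0 | 1 | 1
1 | 1 | 0 | 1 | 0 | 0
1 | 1 | 1 | 0 | 1 | 1
1 | 1 | 1 | 1 | 0 | 0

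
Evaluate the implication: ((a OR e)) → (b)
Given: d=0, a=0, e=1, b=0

Antecedent ((a OR e)) = 1; consequent (b) = 0.
1 → 0 = 0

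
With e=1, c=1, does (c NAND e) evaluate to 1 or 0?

Substituting: (1 NAND 1)
= 0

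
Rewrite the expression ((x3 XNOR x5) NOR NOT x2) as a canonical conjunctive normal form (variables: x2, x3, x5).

(x2 OR x3 OR x5) AND (x2 OR x3 OR NOT x5) AND (x2 OR NOT x3 OR x5) AND (x2 OR NOT x3 OR NOT x5) AND (NOT x2 OR x3 OR x5) AND (NOT x2 OR NOT x3 OR NOT x5)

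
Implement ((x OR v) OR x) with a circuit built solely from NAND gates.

((((x NAND x) NAND (v NAND v)) NAND ((x NAND x) NAND (v NAND v))) NAND (x NAND x))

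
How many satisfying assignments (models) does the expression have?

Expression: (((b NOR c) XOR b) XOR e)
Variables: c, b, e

Satisfying assignments: (0,0,0), (0,1,0), (1,0,1), (1,1,0)
Count: 4 out of 8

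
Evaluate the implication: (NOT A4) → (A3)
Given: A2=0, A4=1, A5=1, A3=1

Antecedent (NOT A4) = 0; consequent (A3) = 1.
0 → 1 = 1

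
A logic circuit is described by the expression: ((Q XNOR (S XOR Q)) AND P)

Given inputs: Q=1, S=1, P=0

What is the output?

Substituting: ((1 XNOR (1 XOR 1)) AND 0)
= 0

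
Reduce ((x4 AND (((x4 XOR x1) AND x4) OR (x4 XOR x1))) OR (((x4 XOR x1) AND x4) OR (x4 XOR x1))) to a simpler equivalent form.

By absorption (E OR (E AND v) = E) then absorption (E OR (E AND v) = E):
= (x4 XOR x1)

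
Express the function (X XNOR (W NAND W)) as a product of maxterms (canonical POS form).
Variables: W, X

ΠM(0, 3) = (W OR X) AND (NOT W OR NOT X)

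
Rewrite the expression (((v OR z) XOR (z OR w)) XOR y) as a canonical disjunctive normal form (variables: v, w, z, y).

(NOT v AND NOT w AND NOT z AND y) OR (NOT v AND NOT w AND z AND y) OR (NOT v AND w AND NOT z AND NOT y) OR (NOT v AND w AND z AND y) OR (v AND NOT w AND NOT z AND NOT y) OR (v AND NOT w AND z AND y) OR (v AND w AND NOT z AND y) OR (v AND w AND z AND y)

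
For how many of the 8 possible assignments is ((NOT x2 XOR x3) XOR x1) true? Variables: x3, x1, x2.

Satisfying assignments: (0,0,0), (0,1,1), (1,0,1), (1,1,0)
Count: 4 out of 8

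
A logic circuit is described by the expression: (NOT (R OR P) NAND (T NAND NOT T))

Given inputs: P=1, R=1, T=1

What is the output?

Substituting: (NOT (1 OR 1) NAND (1 NAND NOT 1))
= 1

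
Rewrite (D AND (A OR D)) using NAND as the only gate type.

((D NAND ((A NAND A) NAND (D NAND D))) NAND (D NAND ((A NAND A) NAND (D NAND D))))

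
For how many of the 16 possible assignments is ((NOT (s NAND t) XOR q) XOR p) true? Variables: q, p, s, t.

Satisfying assignments: (0,0,1,1), (0,1,0,0), (0,1,0,1), (0,1,1,0), (1,0,0,0), (1,0,0,1), (1,0,1,0), (1,1,1,1)
Count: 8 out of 16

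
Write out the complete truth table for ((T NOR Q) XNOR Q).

T | Q | Output
--------------
0 | 0 | 0
0 | 1 | 0
1 | 0 | 1
1 | 1 | 0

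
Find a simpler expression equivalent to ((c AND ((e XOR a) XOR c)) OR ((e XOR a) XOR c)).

By absorption (E OR (E AND v) = E):
= ((e XOR a) XOR c)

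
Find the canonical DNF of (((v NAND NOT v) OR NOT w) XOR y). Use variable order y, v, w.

(NOT y AND NOT v AND NOT w) OR (NOT y AND NOT v AND w) OR (NOT y AND v AND NOT w) OR (NOT y AND v AND w)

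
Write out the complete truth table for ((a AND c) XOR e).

c | a | e | Output
------------------
0 | 0 | 0 | 0
0 | 0 | 1 | 1
0 | 1 | 0 | 0
0 | 1 | 1 | 1
1 | 0 | 0 | 0
1 | 0 | 1 | 1
1 | 1 | 0 | 1
1 | 1 | 1 | 0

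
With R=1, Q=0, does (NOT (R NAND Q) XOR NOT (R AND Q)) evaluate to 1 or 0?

Substituting: (NOT (1 NAND 0) XOR NOT (1 AND 0))
= 1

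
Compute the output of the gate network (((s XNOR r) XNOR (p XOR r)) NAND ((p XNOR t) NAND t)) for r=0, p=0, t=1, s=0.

Substituting: (((0 XNOR 0) XNOR (0 XOR 0)) NAND ((0 XNOR 1) NAND 1))
= 1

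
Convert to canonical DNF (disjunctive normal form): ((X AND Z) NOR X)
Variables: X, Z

(NOT X AND NOT Z) OR (NOT X AND Z)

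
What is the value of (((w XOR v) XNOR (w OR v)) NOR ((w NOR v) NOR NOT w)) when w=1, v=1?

Substituting: (((1 XOR 1) XNOR (1 OR 1)) NOR ((1 NOR 1) NOR NOT 1))
= 0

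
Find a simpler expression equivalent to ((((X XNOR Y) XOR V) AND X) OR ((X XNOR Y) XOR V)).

By absorption (E OR (E AND v) = E):
= ((X XNOR Y) XOR V)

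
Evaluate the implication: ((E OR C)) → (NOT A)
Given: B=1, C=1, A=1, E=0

Antecedent ((E OR C)) = 1; consequent (NOT A) = 0.
1 → 0 = 0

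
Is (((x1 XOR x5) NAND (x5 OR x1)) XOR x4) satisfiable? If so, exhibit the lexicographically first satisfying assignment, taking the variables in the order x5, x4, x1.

x5=0, x4=0, x1=0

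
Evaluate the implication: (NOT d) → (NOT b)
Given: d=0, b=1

Antecedent (NOT d) = 1; consequent (NOT b) = 0.
1 → 0 = 0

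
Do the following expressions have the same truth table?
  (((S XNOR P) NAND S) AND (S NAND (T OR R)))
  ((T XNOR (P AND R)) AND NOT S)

No. Counterexample: with T=0, R=0, P=0, S=1, Expression 1 = 1 but Expression 2 = 0.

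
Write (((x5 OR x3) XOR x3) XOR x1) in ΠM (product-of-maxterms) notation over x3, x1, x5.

ΠM(0, 3, 4, 5) = (x3 OR x1 OR x5) AND (x3 OR NOT x1 OR NOT x5) AND (NOT x3 OR x1 OR x5) AND (NOT x3 OR x1 OR NOT x5)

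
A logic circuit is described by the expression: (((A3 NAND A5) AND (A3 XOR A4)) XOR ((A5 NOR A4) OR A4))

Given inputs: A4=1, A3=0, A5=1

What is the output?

Substituting: (((0 NAND 1) AND (0 XOR 1)) XOR ((1 NOR 1) OR 1))
= 0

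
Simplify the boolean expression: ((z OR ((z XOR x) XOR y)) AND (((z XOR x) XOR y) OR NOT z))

By distribution ((E OR v) AND (E OR NOT v) = E):
= ((z XOR x) XOR y)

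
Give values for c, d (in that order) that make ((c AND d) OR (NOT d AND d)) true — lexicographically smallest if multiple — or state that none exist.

c=1, d=1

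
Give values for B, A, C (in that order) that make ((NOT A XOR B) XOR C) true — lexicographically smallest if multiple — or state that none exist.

B=0, A=0, C=0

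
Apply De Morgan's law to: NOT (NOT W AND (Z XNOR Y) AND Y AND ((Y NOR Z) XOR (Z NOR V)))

W OR NOT (Z XNOR Y) OR NOT Y OR NOT ((Y NOR Z) XOR (Z NOR V))
De Morgan's: NOT(AND of terms) = OR of negations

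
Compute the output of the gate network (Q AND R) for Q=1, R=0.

Substituting: (1 AND 0)
= 0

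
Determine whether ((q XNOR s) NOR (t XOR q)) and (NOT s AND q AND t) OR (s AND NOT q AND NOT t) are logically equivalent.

Yes, they are equivalent — the two output columns agree on all 8 assignments:
s | q | t | Expression 1 | Expression 2
---------------------------------------
0 | 0 | 0 | 0 | 0
0 | 0 | 1 | 0 | 0
0 | 1 | 0 | 0 | 0
0 | 1 | 1 | 1 | 1
1 | 0 | 0 | 1 | 1
1 | 0 | 1 | 0 | 0
1 | 1 | 0 | 0 | 0
1 | 1 | 1 | 0 | 0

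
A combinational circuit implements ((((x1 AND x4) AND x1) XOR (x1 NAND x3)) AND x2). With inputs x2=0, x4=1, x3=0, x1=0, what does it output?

Substituting: ((((0 AND 1) AND 0) XOR (0 NAND 0)) AND 0)
= 0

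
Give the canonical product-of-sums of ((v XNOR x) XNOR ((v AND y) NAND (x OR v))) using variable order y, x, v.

ΠM(1, 2, 6, 7) = (y OR x OR NOT v) AND (y OR NOT x OR v) AND (NOT y OR NOT x OR v) AND (NOT y OR NOT x OR NOT v)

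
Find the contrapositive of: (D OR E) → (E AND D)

Contrapositive: NOT (E AND D) → NOT (D OR E)
Note: A statement and its contrapositive are logically equivalent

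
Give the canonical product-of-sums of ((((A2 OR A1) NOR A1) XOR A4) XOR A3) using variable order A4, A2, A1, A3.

ΠM(1, 2, 4, 6, 8, 11, 13, 15) = (A4 OR A2 OR A1 OR NOT A3) AND (A4 OR A2 OR NOT A1 OR A3) AND (A4 OR NOT A2 OR A1 OR A3) AND (A4 OR NOT A2 OR NOT A1 OR A3) AND (NOT A4 OR A2 OR A1 OR A3) AND (NOT A4 OR A2 OR NOT A1 OR NOT A3) AND (NOT A4 OR NOT A2 OR A1 OR NOT A3) AND (NOT A4 OR NOT A2 OR NOT A1 OR NOT A3)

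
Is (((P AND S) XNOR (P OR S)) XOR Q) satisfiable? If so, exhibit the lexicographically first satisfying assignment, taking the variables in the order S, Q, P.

S=0, Q=0, P=0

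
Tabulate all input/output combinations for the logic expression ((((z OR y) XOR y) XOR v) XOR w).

z | v | w | y | Output
----------------------
0 | 0 | 0 | 0 | 0
0 | 0 | 0 | 1 | 0
0 | 0 | 1 | 0 | 1
0 | 0 | 1 | 1 | 1
0 | 1 | 0 | 0 | 1
0 | 1 | 0 | 1 | 1
0 | 1 | 1 | 0 | 0
0 | 1 | 1 | 1 | 0
1 | 0 | 0 | 0 | 1
1 | 0 | 0 | 1 | 0
1 | 0 | 1 | 0 | 0
1 | 0 | 1 | 1 | 1
1 | 1 | 0 | 0 | 0
1 | 1 | 0 | 1 | 1
1 | 1 | 1 | 0 | 1
1 | 1 | 1 | 1 | 0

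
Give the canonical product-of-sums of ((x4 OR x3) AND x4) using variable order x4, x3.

ΠM(0, 1) = (x4 OR x3) AND (x4 OR NOT x3)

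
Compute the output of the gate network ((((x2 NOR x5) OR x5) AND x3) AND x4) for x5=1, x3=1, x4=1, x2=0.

Substituting: ((((0 NOR 1) OR 1) AND 1) AND 1)
= 1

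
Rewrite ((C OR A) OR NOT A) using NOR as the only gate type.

((((C NOR A) NOR (C NOR A)) NOR (A NOR A)) NOR (((C NOR A) NOR (C NOR A)) NOR (A NOR A)))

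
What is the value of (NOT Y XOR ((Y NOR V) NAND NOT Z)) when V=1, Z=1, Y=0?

Substituting: (NOT 0 XOR ((0 NOR 1) NAND NOT 1))
= 0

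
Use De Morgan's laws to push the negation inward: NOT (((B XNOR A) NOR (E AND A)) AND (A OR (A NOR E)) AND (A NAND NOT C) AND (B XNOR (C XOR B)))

NOT ((B XNOR A) NOR (E AND A)) OR NOT (A OR (A NOR E)) OR NOT (A NAND NOT C) OR NOT (B XNOR (C XOR B))
De Morgan's: NOT(AND of terms) = OR of negations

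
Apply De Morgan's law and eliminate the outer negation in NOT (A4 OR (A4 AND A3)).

NOT A4 AND NOT (A4 AND A3)
De Morgan's: NOT(OR of terms) = AND of negations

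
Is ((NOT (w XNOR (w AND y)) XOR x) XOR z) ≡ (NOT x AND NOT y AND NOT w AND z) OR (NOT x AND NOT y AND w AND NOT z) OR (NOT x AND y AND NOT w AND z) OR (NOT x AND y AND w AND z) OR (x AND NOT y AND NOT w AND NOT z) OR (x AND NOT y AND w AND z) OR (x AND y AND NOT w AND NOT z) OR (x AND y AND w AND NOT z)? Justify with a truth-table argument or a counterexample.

Yes, they are equivalent — the two output columns agree on all 16 assignments:
x | y | w | z | Expression 1 | Expression 2
-------------------------------------------
0 | 0 | 0 | 0 | 0 | 0
0 | 0 | 0 | 1 | 1 | 1
0 | 0 | 1 | 0 | 1 | 1
0 | 0 | 1 | 1 | 0 | 0
0 | 1 | 0 | 0 | 0 | 0
0 | 1 | 0 | 1 | 1 | 1
0 | 1 | 1 | 0 | 0 | 0
0 | 1 | 1 | 1 | 1 | 1
1 | 0 | 0 | 0 | 1 | 1
1 | 0 | 0 | 1 | 0 | 0
1 | 0 | 1 | 0 | 0 | 0
1 | 0 | 1 | 1 | 1 | 1
1 | 1 | 0 | 0 | 1 | 1
1 | 1 | 0 | 1 | 0 | 0
1 | 1 | 1 | 0 | 1 | 1
1 | 1 | 1 | 1 | 0 | 0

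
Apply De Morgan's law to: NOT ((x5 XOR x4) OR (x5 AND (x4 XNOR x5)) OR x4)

NOT (x5 XOR x4) AND NOT (x5 AND (x4 XNOR x5)) AND NOT x4
De Morgan's: NOT(OR of terms) = AND of negations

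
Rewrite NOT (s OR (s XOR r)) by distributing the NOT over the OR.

NOT s AND NOT (s XOR r)
De Morgan's: NOT(OR of terms) = AND of negations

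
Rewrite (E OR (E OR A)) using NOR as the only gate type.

((E NOR ((E NOR A) NOR (E NOR A))) NOR (E NOR ((E NOR A) NOR (E NOR A))))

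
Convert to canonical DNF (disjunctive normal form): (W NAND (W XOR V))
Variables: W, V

(NOT W AND NOT V) OR (NOT W AND V) OR (W AND V)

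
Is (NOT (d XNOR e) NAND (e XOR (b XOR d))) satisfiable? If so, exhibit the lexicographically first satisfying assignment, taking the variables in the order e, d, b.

e=0, d=0, b=0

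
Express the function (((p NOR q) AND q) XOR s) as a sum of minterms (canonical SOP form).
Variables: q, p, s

Σm(1, 3, 5, 7) = (NOT q AND NOT p AND s) OR (NOT q AND p AND s) OR (q AND NOT p AND s) OR (q AND p AND s)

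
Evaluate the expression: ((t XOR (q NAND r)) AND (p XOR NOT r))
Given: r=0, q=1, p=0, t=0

Substituting: ((0 XOR (1 NAND 0)) AND (0 XOR NOT 0))
= 1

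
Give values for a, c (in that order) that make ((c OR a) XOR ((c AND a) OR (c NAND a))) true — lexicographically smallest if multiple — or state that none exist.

a=0, c=0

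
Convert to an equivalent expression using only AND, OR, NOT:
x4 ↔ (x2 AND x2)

(x4 AND (x2 AND x2)) OR (NOT x4 AND NOT (x2 AND x2))
(Biconditional = both true or both false)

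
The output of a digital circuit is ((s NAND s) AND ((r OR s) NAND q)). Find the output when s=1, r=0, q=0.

Substituting: ((1 NAND 1) AND ((0 OR 1) NAND 0))
= 0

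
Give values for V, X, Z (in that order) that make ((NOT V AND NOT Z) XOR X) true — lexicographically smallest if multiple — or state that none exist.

V=0, X=0, Z=0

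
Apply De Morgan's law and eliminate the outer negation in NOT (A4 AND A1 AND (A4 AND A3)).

NOT A4 OR NOT A1 OR NOT (A4 AND A3)
De Morgan's: NOT(AND of terms) = OR of negations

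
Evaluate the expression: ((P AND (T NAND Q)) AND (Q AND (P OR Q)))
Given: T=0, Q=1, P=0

Substituting: ((0 AND (0 NAND 1)) AND (1 AND (0 OR 1)))
= 0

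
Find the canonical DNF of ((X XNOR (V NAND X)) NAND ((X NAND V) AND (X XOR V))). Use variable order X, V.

(NOT X AND NOT V) OR (NOT X AND V) OR (X AND V)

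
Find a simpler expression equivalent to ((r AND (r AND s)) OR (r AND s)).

By absorption (E OR (E AND v) = E):
= (r AND s)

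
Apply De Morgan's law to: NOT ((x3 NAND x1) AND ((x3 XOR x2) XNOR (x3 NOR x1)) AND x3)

NOT (x3 NAND x1) OR NOT ((x3 XOR x2) XNOR (x3 NOR x1)) OR NOT x3
De Morgan's: NOT(AND of terms) = OR of negations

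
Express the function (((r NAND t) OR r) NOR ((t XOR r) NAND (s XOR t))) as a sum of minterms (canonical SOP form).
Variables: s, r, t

Σm() = FALSE (no minterms)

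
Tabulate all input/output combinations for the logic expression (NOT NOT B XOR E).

B | E | Output
--------------
0 | 0 | 0
0 | 1 | 1
1 | 0 | 1
1 | 1 | 0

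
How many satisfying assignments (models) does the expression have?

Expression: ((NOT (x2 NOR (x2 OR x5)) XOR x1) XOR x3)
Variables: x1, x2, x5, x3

Satisfying assignments: (0,0,0,1), (0,0,1,0), (0,1,0,0), (0,1,1,0), (1,0,0,0), (1,0,1,1), (1,1,0,1), (1,1,1,1)
Count: 8 out of 16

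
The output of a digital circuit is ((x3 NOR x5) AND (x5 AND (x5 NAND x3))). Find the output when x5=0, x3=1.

Substituting: ((1 NOR 0) AND (0 AND (0 NAND 1)))
= 0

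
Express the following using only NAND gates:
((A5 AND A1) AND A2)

((((A5 NAND A1) NAND (A5 NAND A1)) NAND A2) NAND (((A5 NAND A1) NAND (A5 NAND A1)) NAND A2))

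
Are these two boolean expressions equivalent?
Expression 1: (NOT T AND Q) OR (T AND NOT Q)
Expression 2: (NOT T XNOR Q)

Yes, they are equivalent — the two output columns agree on all 4 assignments:
T | Q | Expression 1 | Expression 2
-----------------------------------
0 | 0 | 0 | 0
0 | 1 | 1 | 1
1 | 0 | 1 | 1
1 | 1 | 0 | 0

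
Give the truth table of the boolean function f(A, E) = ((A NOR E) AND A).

A | E | Output
--------------
0 | 0 | 0
0 | 1 | 0
1 | 0 | 0
1 | 1 | 0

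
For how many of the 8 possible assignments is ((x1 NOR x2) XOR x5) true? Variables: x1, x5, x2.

Satisfying assignments: (0,0,0), (0,1,1), (1,1,0), (1,1,1)
Count: 4 out of 8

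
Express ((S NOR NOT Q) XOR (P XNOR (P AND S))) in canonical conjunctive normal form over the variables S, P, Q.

(S OR P OR NOT Q) AND (S OR NOT P OR Q)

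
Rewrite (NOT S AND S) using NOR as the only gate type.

(((S NOR S) NOR (S NOR S)) NOR (S NOR S))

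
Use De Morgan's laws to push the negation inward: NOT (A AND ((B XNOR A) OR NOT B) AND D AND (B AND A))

NOT A OR NOT ((B XNOR A) OR NOT B) OR NOT D OR NOT (B AND A)
De Morgan's: NOT(AND of terms) = OR of negations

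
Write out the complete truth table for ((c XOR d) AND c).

d | c | Output
--------------
0 | 0 | 0
0 | 1 | 1
1 | 0 | 0
1 | 1 | 0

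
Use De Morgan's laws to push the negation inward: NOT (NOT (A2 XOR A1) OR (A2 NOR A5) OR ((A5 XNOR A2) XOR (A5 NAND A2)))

(A2 XOR A1) AND NOT (A2 NOR A5) AND NOT ((A5 XNOR A2) XOR (A5 NAND A2))
De Morgan's: NOT(OR of terms) = AND of negations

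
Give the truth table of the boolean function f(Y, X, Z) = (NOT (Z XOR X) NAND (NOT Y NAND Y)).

Y | X | Z | Output
------------------
0 | 0 | 0 | 0
0 | 0 | 1 | 1
0 | 1 | 0 | 1
0 | 1 | 1 | 0
1 | 0 | 0 | 0
1 | 0 | 1 | 1
1 | 1 | 0 | 1
1 | 1 | 1 | 0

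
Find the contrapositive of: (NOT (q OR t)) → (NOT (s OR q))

Contrapositive: (s OR q) → (q OR t)
Note: A statement and its contrapositive are logically equivalent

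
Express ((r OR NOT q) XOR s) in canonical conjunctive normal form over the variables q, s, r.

(q OR NOT s OR r) AND (q OR NOT s OR NOT r) AND (NOT q OR s OR r) AND (NOT q OR NOT s OR NOT r)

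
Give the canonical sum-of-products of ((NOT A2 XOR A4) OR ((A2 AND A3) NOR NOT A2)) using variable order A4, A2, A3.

Σm(0, 1, 2, 6, 7) = (NOT A4 AND NOT A2 AND NOT A3) OR (NOT A4 AND NOT A2 AND A3) OR (NOT A4 AND A2 AND NOT A3) OR (A4 AND A2 AND NOT A3) OR (A4 AND A2 AND A3)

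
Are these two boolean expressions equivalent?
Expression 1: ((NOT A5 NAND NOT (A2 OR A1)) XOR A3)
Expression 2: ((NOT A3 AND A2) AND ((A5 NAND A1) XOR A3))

No. Counterexample: with A5=0, A1=0, A3=1, A2=0, Expression 1 = 1 but Expression 2 = 0.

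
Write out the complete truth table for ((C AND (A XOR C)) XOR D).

D | A | C | Output
------------------
0 | 0 | 0 | 0
0 | 0 | 1 | 1
0 | 1 | 0 | 0
0 | 1 | 1 | 0
1 | 0 | 0 | 1
1 | 0 | 1 | 0
1 | 1 | 0 | 1
1 | 1 | 1 | 1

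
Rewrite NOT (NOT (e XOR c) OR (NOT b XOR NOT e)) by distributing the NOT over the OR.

(e XOR c) AND NOT (NOT b XOR NOT e)
De Morgan's: NOT(OR of terms) = AND of negations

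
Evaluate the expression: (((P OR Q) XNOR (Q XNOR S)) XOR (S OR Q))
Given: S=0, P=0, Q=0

Substituting: (((0 OR 0) XNOR (0 XNOR 0)) XOR (0 OR 0))
= 0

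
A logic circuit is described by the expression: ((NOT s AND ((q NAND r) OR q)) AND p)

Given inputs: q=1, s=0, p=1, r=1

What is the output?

Substituting: ((NOT 0 AND ((1 NAND 1) OR 1)) AND 1)
= 1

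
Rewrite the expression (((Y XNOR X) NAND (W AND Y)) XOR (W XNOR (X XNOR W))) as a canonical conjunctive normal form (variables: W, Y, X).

(W OR Y OR NOT X) AND (W OR NOT Y OR NOT X) AND (NOT W OR Y OR NOT X)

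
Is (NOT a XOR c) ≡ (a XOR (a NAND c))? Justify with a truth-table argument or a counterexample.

No. Counterexample: with a=0, c=1, Expression 1 = 0 but Expression 2 = 1.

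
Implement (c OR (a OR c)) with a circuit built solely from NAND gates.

((c NAND c) NAND (((a NAND a) NAND (c NAND c)) NAND ((a NAND a) NAND (c NAND c))))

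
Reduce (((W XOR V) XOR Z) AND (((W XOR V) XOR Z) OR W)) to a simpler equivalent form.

By absorption (E AND (E OR v) = E):
= ((W XOR V) XOR Z)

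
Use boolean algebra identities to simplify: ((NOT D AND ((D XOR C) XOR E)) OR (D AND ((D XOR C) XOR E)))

By distribution ((E AND v) OR (E AND NOT v) = E):
= ((D XOR C) XOR E)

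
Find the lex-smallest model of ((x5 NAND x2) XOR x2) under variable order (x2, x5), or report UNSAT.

x2=0, x5=0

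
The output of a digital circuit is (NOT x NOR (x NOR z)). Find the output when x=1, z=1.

Substituting: (NOT 1 NOR (1 NOR 1))
= 1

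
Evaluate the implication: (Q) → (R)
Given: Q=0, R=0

Antecedent (Q) = 0; consequent (R) = 0.
0 → 0 = 1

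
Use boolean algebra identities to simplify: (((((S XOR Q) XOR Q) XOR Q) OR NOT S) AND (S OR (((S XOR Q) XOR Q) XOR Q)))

By distribution ((E OR v) AND (E OR NOT v) = E) then XOR self-cancellation ((E XOR v) XOR v = E):
= (S XOR Q)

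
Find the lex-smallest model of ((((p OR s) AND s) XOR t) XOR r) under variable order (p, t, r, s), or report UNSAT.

p=0, t=0, r=0, s=1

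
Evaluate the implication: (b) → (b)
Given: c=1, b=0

Antecedent (b) = 0; consequent (b) = 0.
0 → 0 = 1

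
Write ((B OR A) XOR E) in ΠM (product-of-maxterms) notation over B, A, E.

ΠM(0, 3, 5, 7) = (B OR A OR E) AND (B OR NOT A OR NOT E) AND (NOT B OR A OR NOT E) AND (NOT B OR NOT A OR NOT E)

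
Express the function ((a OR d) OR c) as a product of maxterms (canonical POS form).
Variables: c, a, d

ΠM(0) = (c OR a OR d)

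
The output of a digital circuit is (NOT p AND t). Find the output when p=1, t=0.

Substituting: (NOT 1 AND 0)
= 0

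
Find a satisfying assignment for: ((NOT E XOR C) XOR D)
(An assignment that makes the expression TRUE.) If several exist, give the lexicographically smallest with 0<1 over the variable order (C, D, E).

C=0, D=0, E=0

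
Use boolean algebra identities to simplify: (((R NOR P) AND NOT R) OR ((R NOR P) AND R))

By distribution ((E AND v) OR (E AND NOT v) = E):
= (R NOR P)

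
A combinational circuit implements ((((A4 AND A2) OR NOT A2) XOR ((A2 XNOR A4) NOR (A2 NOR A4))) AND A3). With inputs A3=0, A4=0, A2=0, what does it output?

Substituting: ((((0 AND 0) OR NOT 0) XOR ((0 XNOR 0) NOR (0 NOR 0))) AND 0)
= 0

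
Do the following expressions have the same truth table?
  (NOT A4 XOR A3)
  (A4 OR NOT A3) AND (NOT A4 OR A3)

Yes, they are equivalent — the two output columns agree on all 4 assignments:
A4 | A3 | Expression 1 | Expression 2
-------------------------------------
0 | 0 | 1 | 1
0 | 1 | 0 | 0
1 | 0 | 0 | 0
1 | 1 | 1 | 1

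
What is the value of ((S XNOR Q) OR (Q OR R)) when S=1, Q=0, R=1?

Substituting: ((1 XNOR 0) OR (0 OR 1))
= 1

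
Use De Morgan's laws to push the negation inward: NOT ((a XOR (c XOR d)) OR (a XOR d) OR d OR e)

NOT (a XOR (c XOR d)) AND NOT (a XOR d) AND NOT d AND NOT e
De Morgan's: NOT(OR of terms) = AND of negations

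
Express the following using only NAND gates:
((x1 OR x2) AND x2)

((((x1 NAND x1) NAND (x2 NAND x2)) NAND x2) NAND (((x1 NAND x1) NAND (x2 NAND x2)) NAND x2))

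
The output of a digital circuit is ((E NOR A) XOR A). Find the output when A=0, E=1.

Substituting: ((1 NOR 0) XOR 0)
= 0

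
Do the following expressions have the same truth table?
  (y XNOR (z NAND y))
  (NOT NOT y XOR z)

No. Counterexample: with y=0, z=1, Expression 1 = 0 but Expression 2 = 1.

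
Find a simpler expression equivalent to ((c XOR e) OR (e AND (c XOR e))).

By absorption (E OR (E AND v) = E):
= (c XOR e)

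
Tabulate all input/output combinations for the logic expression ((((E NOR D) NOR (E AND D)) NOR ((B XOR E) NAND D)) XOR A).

D | B | A | E | Output
----------------------
0 | 0 | 0 | 0 | 0
0 | 0 | 0 | 1 | 0
0 | 0 | 1 | 0 | 1
0 | 0 | 1 | 1 | 1
0 | 1 | 0 | 0 | 0
0 | 1 | 0 | 1 | 0
0 | 1 | 1 | 0 | 1
0 | 1 | 1 | 1 | 1
1 | 0 | 0 | 0 | 0
1 | 0 | 0 | 1 | 1
1 | 0 | 1 | 0 | 1
1 | 0 | 1 | 1 | 0
1 | 1 | 0 | 0 | 0
1 | 1 | 0 | 1 | 0
1 | 1 | 1 | 0 | 1
1 | 1 | 1 | 1 | 1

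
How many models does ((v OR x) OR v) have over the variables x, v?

Satisfying assignments: (0,1), (1,0), (1,1)
Count: 3 out of 4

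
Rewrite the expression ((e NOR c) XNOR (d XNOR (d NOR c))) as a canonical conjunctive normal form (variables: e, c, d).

(e OR c OR d) AND (e OR c OR NOT d) AND (e OR NOT c OR d) AND (NOT e OR NOT c OR d)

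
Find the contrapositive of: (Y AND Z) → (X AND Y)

Contrapositive: NOT (X AND Y) → NOT (Y AND Z)
Note: A statement and its contrapositive are logically equivalent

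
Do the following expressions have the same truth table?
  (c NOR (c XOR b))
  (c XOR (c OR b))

No. Counterexample: with c=0, b=0, Expression 1 = 1 but Expression 2 = 0.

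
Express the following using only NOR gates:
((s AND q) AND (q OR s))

((((s NOR s) NOR (q NOR q)) NOR ((s NOR s) NOR (q NOR q))) NOR (((q NOR s) NOR (q NOR s)) NOR ((q NOR s) NOR (q NOR s))))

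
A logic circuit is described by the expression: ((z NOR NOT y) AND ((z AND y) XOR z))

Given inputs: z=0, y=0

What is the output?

Substituting: ((0 NOR NOT 0) AND ((0 AND 0) XOR 0))
= 0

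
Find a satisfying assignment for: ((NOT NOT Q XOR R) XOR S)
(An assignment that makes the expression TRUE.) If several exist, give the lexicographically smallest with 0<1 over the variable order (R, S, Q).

R=0, S=0, Q=1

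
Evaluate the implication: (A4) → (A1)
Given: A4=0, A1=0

Antecedent (A4) = 0; consequent (A1) = 0.
0 → 0 = 1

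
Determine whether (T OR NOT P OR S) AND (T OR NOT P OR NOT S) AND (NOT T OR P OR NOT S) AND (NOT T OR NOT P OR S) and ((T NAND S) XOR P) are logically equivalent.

Yes, they are equivalent — the two output columns agree on all 8 assignments:
T | P | S | Expression 1 | Expression 2
---------------------------------------
0 | 0 | 0 | 1 | 1
0 | 0 | 1 | 1 | 1
0 | 1 | 0 | 0 | 0
0 | 1 | 1 | 0 | 0
1 | 0 | 0 | 1 | 1
1 | 0 | 1 | 0 | 0
1 | 1 | 0 | 0 | 0
1 | 1 | 1 | 1 | 1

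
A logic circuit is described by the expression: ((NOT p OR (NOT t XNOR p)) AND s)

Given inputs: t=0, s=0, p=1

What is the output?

Substituting: ((NOT 1 OR (NOT 0 XNOR 1)) AND 0)
= 0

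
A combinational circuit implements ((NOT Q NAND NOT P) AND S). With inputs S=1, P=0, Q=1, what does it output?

Substituting: ((NOT 1 NAND NOT 0) AND 1)
= 1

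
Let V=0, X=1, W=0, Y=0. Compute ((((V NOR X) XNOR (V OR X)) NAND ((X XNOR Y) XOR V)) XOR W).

Substituting: ((((0 NOR 1) XNOR (0 OR 1)) NAND ((1 XNOR 0) XOR 0)) XOR 0)
= 1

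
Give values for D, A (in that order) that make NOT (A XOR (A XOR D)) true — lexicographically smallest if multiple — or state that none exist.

D=0, A=0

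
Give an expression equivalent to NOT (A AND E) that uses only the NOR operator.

(((A NOR A) NOR (E NOR E)) NOR ((A NOR A) NOR (E NOR E)))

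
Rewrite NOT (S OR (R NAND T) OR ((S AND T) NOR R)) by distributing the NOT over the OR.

NOT S AND NOT (R NAND T) AND NOT ((S AND T) NOR R)
De Morgan's: NOT(OR of terms) = AND of negations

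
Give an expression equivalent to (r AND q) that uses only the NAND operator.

((r NAND q) NAND (r NAND q))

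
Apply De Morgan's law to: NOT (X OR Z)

NOT X AND NOT Z
De Morgan's: NOT(OR of terms) = AND of negations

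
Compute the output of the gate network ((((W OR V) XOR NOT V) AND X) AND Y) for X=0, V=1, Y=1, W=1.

Substituting: ((((1 OR 1) XOR NOT 1) AND 0) AND 1)
= 0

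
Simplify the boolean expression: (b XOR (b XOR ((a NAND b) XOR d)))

By XOR self-cancellation ((E XOR v) XOR v = E):
= ((a NAND b) XOR d)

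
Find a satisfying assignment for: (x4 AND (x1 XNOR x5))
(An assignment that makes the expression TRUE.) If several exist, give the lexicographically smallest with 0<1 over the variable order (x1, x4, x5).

x1=0, x4=1, x5=0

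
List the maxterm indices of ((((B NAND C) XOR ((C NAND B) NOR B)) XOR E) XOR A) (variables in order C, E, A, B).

ΠM(2, 3, 4, 5, 9, 10, 12, 15) = (C OR E OR NOT A OR B) AND (C OR E OR NOT A OR NOT B) AND (C OR NOT E OR A OR B) AND (C OR NOT E OR A OR NOT B) AND (NOT C OR E OR A OR NOT B) AND (NOT C OR E OR NOT A OR B) AND (NOT C OR NOT E OR A OR B) AND (NOT C OR NOT E OR NOT A OR NOT B)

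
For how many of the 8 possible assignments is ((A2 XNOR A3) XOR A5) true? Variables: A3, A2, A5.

Satisfying assignments: (0,0,0), (0,1,1), (1,0,1), (1,1,0)
Count: 4 out of 8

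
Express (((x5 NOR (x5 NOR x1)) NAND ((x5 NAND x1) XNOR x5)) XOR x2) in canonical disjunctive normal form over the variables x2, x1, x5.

(NOT x2 AND NOT x1 AND NOT x5) OR (NOT x2 AND NOT x1 AND x5) OR (NOT x2 AND x1 AND NOT x5) OR (NOT x2 AND x1 AND x5)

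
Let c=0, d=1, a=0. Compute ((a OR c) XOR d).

Substituting: ((0 OR 0) XOR 1)
= 1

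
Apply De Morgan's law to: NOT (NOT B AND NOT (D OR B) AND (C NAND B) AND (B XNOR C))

B OR (D OR B) OR NOT (C NAND B) OR NOT (B XNOR C)
De Morgan's: NOT(AND of terms) = OR of negations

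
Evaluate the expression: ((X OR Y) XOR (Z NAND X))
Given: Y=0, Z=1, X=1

Substituting: ((1 OR 0) XOR (1 NAND 1))
= 1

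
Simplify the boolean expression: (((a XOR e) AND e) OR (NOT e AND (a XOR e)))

By distribution ((E AND v) OR (E AND NOT v) = E):
= (a XOR e)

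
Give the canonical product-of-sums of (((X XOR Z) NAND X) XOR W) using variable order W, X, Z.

ΠM(2, 4, 5, 7) = (W OR NOT X OR Z) AND (NOT W OR X OR Z) AND (NOT W OR X OR NOT Z) AND (NOT W OR NOT X OR NOT Z)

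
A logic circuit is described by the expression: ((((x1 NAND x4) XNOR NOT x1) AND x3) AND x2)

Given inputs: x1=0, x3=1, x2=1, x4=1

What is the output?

Substituting: ((((0 NAND 1) XNOR NOT 0) AND 1) AND 1)
= 1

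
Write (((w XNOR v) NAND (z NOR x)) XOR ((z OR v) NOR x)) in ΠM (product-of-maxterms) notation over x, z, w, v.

ΠM(2, 3) = (x OR z OR NOT w OR v) AND (x OR z OR NOT w OR NOT v)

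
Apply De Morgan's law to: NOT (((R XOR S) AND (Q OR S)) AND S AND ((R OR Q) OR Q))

NOT ((R XOR S) AND (Q OR S)) OR NOT S OR NOT ((R OR Q) OR Q)
De Morgan's: NOT(AND of terms) = OR of negations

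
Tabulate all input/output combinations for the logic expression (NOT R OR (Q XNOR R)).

R | Q | Output
--------------
0 | 0 | 1
0 | 1 | 1
1 | 0 | 0
1 | 1 | 1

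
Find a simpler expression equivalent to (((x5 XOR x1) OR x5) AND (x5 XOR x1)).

By absorption (E AND (E OR v) = E):
= (x5 XOR x1)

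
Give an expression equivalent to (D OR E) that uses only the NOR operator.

((D NOR E) NOR (D NOR E))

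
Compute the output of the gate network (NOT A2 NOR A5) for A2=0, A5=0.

Substituting: (NOT 0 NOR 0)
= 0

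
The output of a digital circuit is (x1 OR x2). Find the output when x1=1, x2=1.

Substituting: (1 OR 1)
= 1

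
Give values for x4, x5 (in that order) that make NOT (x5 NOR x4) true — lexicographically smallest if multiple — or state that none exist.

x4=0, x5=1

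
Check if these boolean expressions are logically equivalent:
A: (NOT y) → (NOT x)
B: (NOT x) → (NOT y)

No, Converse is not equivalent to original (counterexample: y=0, x=1)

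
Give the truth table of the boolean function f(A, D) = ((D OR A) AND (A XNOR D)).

A | D | Output
--------------
0 | 0 | 0
0 | 1 | 0
1 | 0 | 0
1 | 1 | 1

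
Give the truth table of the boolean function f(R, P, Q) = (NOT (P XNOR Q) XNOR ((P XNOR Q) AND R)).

R | P | Q | Output
------------------
0 | 0 | 0 | 1
0 | 0 | 1 | 0
0 | 1 | 0 | 0
0 | 1 | 1 | 1
1 | 0 | 0 | 0
1 | 0 | 1 | 0
1 | 1 | 0 | 0
1 | 1 | 1 | 0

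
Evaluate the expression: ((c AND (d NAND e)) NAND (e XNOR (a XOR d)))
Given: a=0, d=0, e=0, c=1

Substituting: ((1 AND (0 NAND 0)) NAND (0 XNOR (0 XOR 0)))
= 0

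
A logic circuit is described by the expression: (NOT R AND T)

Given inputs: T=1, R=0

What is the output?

Substituting: (NOT 0 AND 1)
= 1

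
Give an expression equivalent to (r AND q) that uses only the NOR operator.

((r NOR r) NOR (q NOR q))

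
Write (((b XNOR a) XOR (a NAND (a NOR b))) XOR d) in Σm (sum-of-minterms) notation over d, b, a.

Σm(1, 2, 4, 7) = (NOT d AND NOT b AND a) OR (NOT d AND b AND NOT a) OR (d AND NOT b AND NOT a) OR (d AND b AND a)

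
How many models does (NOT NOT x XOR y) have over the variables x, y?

Satisfying assignments: (0,1), (1,0)
Count: 2 out of 4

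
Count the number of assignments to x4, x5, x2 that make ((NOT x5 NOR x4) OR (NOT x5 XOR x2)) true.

Satisfying assignments: (0,0,0), (0,1,0), (0,1,1), (1,0,0), (1,1,1)
Count: 5 out of 8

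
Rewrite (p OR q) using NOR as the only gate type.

((p NOR q) NOR (p NOR q))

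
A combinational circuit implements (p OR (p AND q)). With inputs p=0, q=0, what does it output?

Substituting: (0 OR (0 AND 0))
= 0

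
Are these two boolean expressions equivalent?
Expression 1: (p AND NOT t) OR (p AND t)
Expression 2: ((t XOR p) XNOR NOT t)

Yes, they are equivalent — the two output columns agree on all 4 assignments:
p | t | Expression 1 | Expression 2
-----------------------------------
0 | 0 | 0 | 0
0 | 1 | 0 | 0
1 | 0 | 1 | 1
1 | 1 | 1 | 1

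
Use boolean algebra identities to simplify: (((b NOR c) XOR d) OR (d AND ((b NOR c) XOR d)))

By absorption (E OR (E AND v) = E):
= ((b NOR c) XOR d)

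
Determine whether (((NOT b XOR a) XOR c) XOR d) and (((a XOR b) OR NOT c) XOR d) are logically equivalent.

No. Counterexample: with a=0, c=0, b=1, d=0, Expression 1 = 0 but Expression 2 = 1.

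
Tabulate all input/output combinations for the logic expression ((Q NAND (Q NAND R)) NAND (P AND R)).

Q | P | R | Output
------------------
0 | 0 | 0 | 1
0 | 0 | 1 | 1
0 | 1 | 0 | 1
0 | 1 | 1 | 0
1 | 0 | 0 | 1
1 | 0 | 1 | 1
1 | 1 | 0 | 1
1 | 1 | 1 | 0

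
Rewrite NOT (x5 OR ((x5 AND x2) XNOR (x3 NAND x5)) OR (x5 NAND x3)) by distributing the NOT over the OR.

NOT x5 AND NOT ((x5 AND x2) XNOR (x3 NAND x5)) AND NOT (x5 NAND x3)
De Morgan's: NOT(OR of terms) = AND of negations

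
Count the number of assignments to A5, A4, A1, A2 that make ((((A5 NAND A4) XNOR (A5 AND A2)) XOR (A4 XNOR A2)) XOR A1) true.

Satisfying assignments: (0,0,0,0), (0,0,1,1), (0,1,0,1), (0,1,1,0), (1,0,0,0), (1,0,0,1), (1,1,0,0), (1,1,0,1)
Count: 8 out of 16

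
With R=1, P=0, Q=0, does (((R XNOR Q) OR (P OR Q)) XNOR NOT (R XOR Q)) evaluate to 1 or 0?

Substituting: (((1 XNOR 0) OR (0 OR 0)) XNOR NOT (1 XOR 0))
= 1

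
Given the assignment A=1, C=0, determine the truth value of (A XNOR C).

Substituting: (1 XNOR 0)
= 0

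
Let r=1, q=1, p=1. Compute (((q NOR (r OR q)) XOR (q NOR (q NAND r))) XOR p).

Substituting: (((1 NOR (1 OR 1)) XOR (1 NOR (1 NAND 1))) XOR 1)
= 1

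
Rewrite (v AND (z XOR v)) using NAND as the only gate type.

((v NAND ((z NAND (z NAND v)) NAND (v NAND (z NAND v)))) NAND (v NAND ((z NAND (z NAND v)) NAND (v NAND (z NAND v)))))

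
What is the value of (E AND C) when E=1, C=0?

Substituting: (1 AND 0)
= 0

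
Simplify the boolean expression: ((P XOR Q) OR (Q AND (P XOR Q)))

By absorption (E OR (E AND v) = E):
= (P XOR Q)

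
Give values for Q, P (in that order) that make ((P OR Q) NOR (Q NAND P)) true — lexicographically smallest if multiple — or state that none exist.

UNSATISFIABLE - no assignment makes this expression true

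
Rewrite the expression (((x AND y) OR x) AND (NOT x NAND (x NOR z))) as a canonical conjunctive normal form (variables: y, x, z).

(y OR x OR z) AND (y OR x OR NOT z) AND (NOT y OR x OR z) AND (NOT y OR x OR NOT z)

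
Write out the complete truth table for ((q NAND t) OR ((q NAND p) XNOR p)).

p | q | t | Output
------------------
0 | 0 | 0 | 1
0 | 0 | 1 | 1
0 | 1 | 0 | 1
0 | 1 | 1 | 0
1 | 0 | 0 | 1
1 | 0 | 1 | 1
1 | 1 | 0 | 1
1 | 1 | 1 | 0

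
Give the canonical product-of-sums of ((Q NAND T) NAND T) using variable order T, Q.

ΠM(2) = (NOT T OR Q)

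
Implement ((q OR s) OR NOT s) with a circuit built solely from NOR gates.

((((q NOR s) NOR (q NOR s)) NOR (s NOR s)) NOR (((q NOR s) NOR (q NOR s)) NOR (s NOR s)))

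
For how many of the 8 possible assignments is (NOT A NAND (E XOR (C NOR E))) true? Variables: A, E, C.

Satisfying assignments: (0,0,1), (1,0,0), (1,0,1), (1,1,0), (1,1,1)
Count: 5 out of 8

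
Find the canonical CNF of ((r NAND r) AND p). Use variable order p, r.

(p OR r) AND (p OR NOT r) AND (NOT p OR NOT r)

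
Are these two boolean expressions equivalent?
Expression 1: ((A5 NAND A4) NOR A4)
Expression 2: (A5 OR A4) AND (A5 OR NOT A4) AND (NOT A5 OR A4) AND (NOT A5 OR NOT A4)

Yes, they are equivalent — the two output columns agree on all 4 assignments:
A5 | A4 | Expression 1 | Expression 2
-------------------------------------
0 | 0 | 0 | 0
0 | 1 | 0 | 0
1 | 0 | 0 | 0
1 | 1 | 0 | 0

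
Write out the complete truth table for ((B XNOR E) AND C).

B | E | C | Output
------------------
0 | 0 | 0 | 0
0 | 0 | 1 | 1
0 | 1 | 0 | 0
0 | 1 | 1 | 0
1 | 0 | 0 | 0
1 | 0 | 1 | 0
1 | 1 | 0 | 0
1 | 1 | 1 | 1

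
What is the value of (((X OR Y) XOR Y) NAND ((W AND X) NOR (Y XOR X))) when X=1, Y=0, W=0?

Substituting: (((1 OR 0) XOR 0) NAND ((0 AND 1) NOR (0 XOR 1)))
= 1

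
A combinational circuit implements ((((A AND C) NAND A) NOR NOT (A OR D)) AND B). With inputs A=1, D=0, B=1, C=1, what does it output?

Substituting: ((((1 AND 1) NAND 1) NOR NOT (1 OR 0)) AND 1)
= 1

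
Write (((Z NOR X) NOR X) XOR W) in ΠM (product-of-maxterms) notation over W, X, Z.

ΠM(0, 2, 3, 5) = (W OR X OR Z) AND (W OR NOT X OR Z) AND (W OR NOT X OR NOT Z) AND (NOT W OR X OR NOT Z)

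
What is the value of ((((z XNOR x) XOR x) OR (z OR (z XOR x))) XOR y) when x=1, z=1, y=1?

Substituting: ((((1 XNOR 1) XOR 1) OR (1 OR (1 XOR 1))) XOR 1)
= 0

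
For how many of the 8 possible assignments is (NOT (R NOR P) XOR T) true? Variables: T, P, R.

Satisfying assignments: (0,0,1), (0,1,0), (0,1,1), (1,0,0)
Count: 4 out of 8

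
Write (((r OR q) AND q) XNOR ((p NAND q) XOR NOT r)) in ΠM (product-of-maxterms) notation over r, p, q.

ΠM(1, 4, 6, 7) = (r OR p OR NOT q) AND (NOT r OR p OR q) AND (NOT r OR NOT p OR q) AND (NOT r OR NOT p OR NOT q)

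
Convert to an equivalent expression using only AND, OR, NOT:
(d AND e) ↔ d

((d AND e) AND d) OR (NOT (d AND e) AND NOT d)
(Biconditional = both true or both false)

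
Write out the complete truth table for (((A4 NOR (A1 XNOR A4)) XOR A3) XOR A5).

A3 | A5 | A4 | A1 | Output
--------------------------
0 | 0 | 0 | 0 | 0
0 | 0 | 0 | 1 | 1
0 | 0 | 1 | 0 | 0
0 | 0 | 1 | 1 | 0
0 | 1 | 0 | 0 | 1
0 | 1 | 0 | 1 | 0
0 | 1 | 1 | 0 | 1
0 | 1 | 1 | 1 | 1
1 | 0 | 0 | 0 | 1
1 | 0 | 0 | 1 | 0
1 | 0 | 1 | 0 | 1
1 | 0 | 1 | 1 | 1
1 | 1 | 0 | 0 | 0
1 | 1 | 0 | 1 | 1
1 | 1 | 1 | 0 | 0
1 | 1 | 1 | 1 | 0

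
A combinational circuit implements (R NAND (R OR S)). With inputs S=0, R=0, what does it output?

Substituting: (0 NAND (0 OR 0))
= 1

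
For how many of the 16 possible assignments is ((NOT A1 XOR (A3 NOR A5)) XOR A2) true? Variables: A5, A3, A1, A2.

Satisfying assignments: (0,0,0,1), (0,0,1,0), (0,1,0,0), (0,1,1,1), (1,0,0,0), (1,0,1,1), (1,1,0,0), (1,1,1,1)
Count: 8 out of 16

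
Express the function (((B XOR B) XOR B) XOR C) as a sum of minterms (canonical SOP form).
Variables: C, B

Σm(1, 2) = (NOT C AND B) OR (C AND NOT B)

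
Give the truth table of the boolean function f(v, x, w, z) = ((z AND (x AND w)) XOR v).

v | x | w | z | Output
----------------------
0 | 0 | 0 | 0 | 0
0 | 0 | 0 | 1 | 0
0 | 0 | 1 | 0 | 0
0 | 0 | 1 | 1 | 0
0 | 1 | 0 | 0 | 0
0 | 1 | 0 | 1 | 0
0 | 1 | 1 | 0 | 0
0 | 1 | 1 | 1 | 1
1 | 0 | 0 | 0 | 1
1 | 0 | 0 | 1 | 1
1 | 0 | 1 | 0 | 1
1 | 0 | 1 | 1 | 1
1 | 1 | 0 | 0 | 1
1 | 1 | 0 | 1 | 1
1 | 1 | 1 | 0 | 1
1 | 1 | 1 | 1 | 0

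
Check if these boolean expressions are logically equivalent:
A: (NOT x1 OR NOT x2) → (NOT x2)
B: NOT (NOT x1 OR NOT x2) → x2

No, Inverse is not equivalent to original (counterexample: x2=1, x3=0, x1=0)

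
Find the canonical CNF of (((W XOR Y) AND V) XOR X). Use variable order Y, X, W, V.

(Y OR X OR W OR V) AND (Y OR X OR W OR NOT V) AND (Y OR X OR NOT W OR V) AND (Y OR NOT X OR NOT W OR NOT V) AND (NOT Y OR X OR W OR V) AND (NOT Y OR X OR NOT W OR V) AND (NOT Y OR X OR NOT W OR NOT V) AND (NOT Y OR NOT X OR W OR NOT V)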